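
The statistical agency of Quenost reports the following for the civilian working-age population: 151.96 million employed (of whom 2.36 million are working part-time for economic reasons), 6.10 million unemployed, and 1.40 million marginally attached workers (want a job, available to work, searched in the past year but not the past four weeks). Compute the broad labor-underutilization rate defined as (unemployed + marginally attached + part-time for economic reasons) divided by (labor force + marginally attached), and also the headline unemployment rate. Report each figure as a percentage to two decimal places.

Broad underutilization rate ≈ 6.18%; headline unemployment rate ≈ 3.86%.

Labor force = 151.96 + 6.10 = 158.06 million.
Numerator = 6.10 + 1.40 + 2.36 = 9.86 million.
Denominator = 158.06 + 1.40 = 159.46 million.
Broad rate = 9.86 / 159.46 = 6.18%.
Headline unemployment rate = 6.10 / 158.06 = 3.86%.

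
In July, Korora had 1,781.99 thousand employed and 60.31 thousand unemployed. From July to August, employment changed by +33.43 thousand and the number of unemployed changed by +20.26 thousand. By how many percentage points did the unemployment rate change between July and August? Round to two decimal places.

July: labor force = 1,781.99 + 60.31 = 1,842.30; u = 60.31/1,842.30 = 3.27%.
August: labor force = 1,815.42 + 80.57 = 1,895.99; u = 80.57/1,895.99 = 4.25%.
Change = 4.25% − 3.27% = +0.98 pp.

The unemployment rate changed by +0.98 percentage points.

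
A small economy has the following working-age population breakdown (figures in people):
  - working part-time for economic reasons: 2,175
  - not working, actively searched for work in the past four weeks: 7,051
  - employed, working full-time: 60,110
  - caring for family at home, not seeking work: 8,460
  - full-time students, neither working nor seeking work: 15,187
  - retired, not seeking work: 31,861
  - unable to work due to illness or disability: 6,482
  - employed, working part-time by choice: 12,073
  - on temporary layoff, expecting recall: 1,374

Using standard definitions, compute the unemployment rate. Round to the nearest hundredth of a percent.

Unemployment rate ≈ 10.18%.

Employed = 2,175 + 60,110 + 12,073 = 74,358 (anyone who worked, including part-time for economic reasons, counts as employed).
Unemployed = 7,051 + 1,374 = 8,425 (jobless and actively searching, or on temporary layoff).
Labor force = 74,358 + 8,425 = 82,783.
Unemployment rate = 8,425 / 82,783 = 10.18%.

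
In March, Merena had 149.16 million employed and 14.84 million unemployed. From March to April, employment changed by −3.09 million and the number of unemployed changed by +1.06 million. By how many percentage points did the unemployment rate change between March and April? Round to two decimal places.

March: labor force = 149.16 + 14.84 = 164.00; u = 14.84/164.00 = 9.05%.
April: labor force = 146.07 + 15.90 = 161.97; u = 15.90/161.97 = 9.82%.
Change = 9.82% − 9.05% = +0.77 pp.

The unemployment rate changed by +0.77 percentage points.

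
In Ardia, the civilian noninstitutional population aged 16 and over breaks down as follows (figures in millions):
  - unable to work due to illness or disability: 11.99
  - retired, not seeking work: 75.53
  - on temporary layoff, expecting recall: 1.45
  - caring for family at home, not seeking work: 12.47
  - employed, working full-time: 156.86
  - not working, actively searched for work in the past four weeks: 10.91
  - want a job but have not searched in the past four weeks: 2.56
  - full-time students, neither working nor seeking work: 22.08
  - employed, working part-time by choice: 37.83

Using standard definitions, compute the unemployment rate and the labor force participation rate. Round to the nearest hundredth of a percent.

Employed = 156.86 + 37.83 = 194.69 million.
Unemployed = 1.45 + 10.91 = 12.36 million (jobless and actively searching, or on temporary layoff).
Labor force = 194.69 + 12.36 = 207.05 million.
Not in labor force = 11.99 + 75.53 + 12.47 + 2.56 + 22.08 = 124.63 million (those not working and not actively searching are outside the labor force — including those who want a job but have given up searching).
Civilian working-age population = 207.05 + 124.63 = 331.68 million.
Unemployment rate = 12.36 / 207.05 = 5.97%.
Labor force participation rate = 207.05 / 331.68 = 62.42%.

Unemployment rate ≈ 5.97%; labor force participation rate ≈ 62.42%.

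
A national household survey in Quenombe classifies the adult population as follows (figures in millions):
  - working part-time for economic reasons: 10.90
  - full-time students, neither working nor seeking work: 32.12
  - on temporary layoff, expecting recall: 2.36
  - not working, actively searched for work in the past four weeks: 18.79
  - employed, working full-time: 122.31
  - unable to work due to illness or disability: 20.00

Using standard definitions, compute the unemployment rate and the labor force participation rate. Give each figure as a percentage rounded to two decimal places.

Unemployment rate ≈ 13.70%; labor force participation rate ≈ 74.76%.

Employed = 10.90 + 122.31 = 133.21 million (anyone who worked, including part-time for economic reasons, counts as employed).
Unemployed = 2.36 + 18.79 = 21.15 million (jobless and actively searching, or on temporary layoff).
Labor force = 133.21 + 21.15 = 154.36 million.
Not in labor force = 32.12 + 20.00 = 52.12 million (those not working and not actively searching are outside the labor force).
Civilian working-age population = 154.36 + 52.12 = 206.48 million.
Unemployment rate = 21.15 / 154.36 = 13.70%.
Labor force participation rate = 154.36 / 206.48 = 74.76%.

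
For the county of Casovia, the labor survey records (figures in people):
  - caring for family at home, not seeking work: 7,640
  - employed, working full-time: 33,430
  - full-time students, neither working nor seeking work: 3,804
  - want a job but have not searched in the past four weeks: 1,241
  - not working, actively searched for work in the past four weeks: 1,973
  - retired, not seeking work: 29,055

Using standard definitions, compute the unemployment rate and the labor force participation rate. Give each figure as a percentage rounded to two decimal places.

Unemployment rate ≈ 5.57%; labor force participation rate ≈ 45.89%.

Employed = 33,430.
Unemployed = 1,973.
Labor force = 33,430 + 1,973 = 35,403.
Not in labor force = 7,640 + 3,804 + 1,241 + 29,055 = 41,740 (those not working and not actively searching are outside the labor force — including those who want a job but have given up searching).
Civilian working-age population = 35,403 + 41,740 = 77,143.
Unemployment rate = 1,973 / 35,403 = 5.57%.
Labor force participation rate = 35,403 / 77,143 = 45.89%.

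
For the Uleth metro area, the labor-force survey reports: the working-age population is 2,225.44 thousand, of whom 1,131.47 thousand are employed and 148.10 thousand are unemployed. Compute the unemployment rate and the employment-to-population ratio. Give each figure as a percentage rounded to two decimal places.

Labor force = employed + unemployed = 1,131.47 + 148.10 = 1,279.57 thousand.
Unemployment rate = 148.10 / 1,279.57 = 11.57%.
Employment-population ratio = 1,131.47 / 2,225.44 = 50.84%.

Unemployment rate ≈ 11.57%; employment-population ratio ≈ 50.84%.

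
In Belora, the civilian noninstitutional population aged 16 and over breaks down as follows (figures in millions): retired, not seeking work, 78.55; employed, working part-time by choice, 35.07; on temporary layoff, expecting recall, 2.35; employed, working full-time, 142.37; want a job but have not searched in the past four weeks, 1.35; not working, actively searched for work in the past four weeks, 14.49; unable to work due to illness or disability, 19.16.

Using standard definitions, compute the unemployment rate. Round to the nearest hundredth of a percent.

Unemployment rate ≈ 8.67%.

Employed = 35.07 + 142.37 = 177.44 million.
Unemployed = 2.35 + 14.49 = 16.84 million (jobless and actively searching, or on temporary layoff).
Labor force = 177.44 + 16.84 = 194.28 million.
Unemployment rate = 16.84 / 194.28 = 8.67%.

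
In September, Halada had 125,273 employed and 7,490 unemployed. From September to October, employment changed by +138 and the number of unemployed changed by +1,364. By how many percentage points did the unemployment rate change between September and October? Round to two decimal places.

The unemployment rate changed by +0.95 percentage points.

September: labor force = 125,273 + 7,490 = 132,763; u = 7,490/132,763 = 5.64%.
October: labor force = 125,411 + 8,854 = 134,265; u = 8,854/134,265 = 6.59%.
Change = 6.59% − 5.64% = +0.95 pp.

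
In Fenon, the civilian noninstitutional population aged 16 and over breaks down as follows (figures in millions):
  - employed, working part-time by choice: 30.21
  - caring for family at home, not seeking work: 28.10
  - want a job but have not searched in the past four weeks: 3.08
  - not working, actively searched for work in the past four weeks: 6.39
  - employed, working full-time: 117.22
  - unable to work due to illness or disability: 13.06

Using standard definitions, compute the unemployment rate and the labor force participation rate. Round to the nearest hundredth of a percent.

Employed = 30.21 + 117.22 = 147.43 million.
Unemployed = 6.39 million.
Labor force = 147.43 + 6.39 = 153.82 million.
Not in labor force = 28.10 + 3.08 + 13.06 = 44.24 million (those not working and not actively searching are outside the labor force — including those who want a job but have given up searching).
Civilian working-age population = 153.82 + 44.24 = 198.06 million.
Unemployment rate = 6.39 / 153.82 = 4.15%.
Labor force participation rate = 153.82 / 198.06 = 77.66%.

Unemployment rate ≈ 4.15%; labor force participation rate ≈ 77.66%.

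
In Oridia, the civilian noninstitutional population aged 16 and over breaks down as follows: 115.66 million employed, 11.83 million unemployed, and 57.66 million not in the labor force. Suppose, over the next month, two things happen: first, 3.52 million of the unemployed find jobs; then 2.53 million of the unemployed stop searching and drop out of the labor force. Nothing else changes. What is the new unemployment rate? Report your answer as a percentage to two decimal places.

New unemployment rate ≈ 4.63%.

Initially, labor force = 115.66 + 11.83 = 127.49 million, so u = 11.83/127.49 = 9.28%.
After the first change, unemployed falls and employed rises by 3.52; labor force unchanged → E = 119.18, U = 8.31, labor force = 127.49 million.
After the second change, unemployed and labor force both fall by 2.53 → E = 119.18, U = 5.78, labor force = 124.96 million.
New unemployment rate = 5.78 / 124.96 = 4.63%.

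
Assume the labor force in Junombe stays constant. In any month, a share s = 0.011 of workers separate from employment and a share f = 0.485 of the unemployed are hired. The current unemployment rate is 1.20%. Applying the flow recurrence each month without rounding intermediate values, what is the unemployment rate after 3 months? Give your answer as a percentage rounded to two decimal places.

With a fixed labor force, u_{t+1} = u_t + s·(1−u_t) − f·u_t = u_t·(1−s−f) + s.
Here 1−s−f = 0.504 and s = 0.011.
u_1 = 0.012000 × 0.504 + 0.011 = 0.017048.
u_2 = 0.017048 × 0.504 + 0.011 = 0.019592.
u_3 = 0.019592 × 0.504 + 0.011 = 0.020874.

Unemployment rate after three months ≈ 2.09%.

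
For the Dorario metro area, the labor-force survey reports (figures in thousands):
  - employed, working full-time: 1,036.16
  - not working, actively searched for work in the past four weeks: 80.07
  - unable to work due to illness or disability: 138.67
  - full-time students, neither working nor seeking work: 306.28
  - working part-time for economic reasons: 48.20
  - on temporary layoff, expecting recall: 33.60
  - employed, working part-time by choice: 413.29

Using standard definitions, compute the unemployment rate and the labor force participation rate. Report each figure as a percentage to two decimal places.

Employed = 1,036.16 + 48.20 + 413.29 = 1,497.65 thousand (anyone who worked, including part-time for economic reasons, counts as employed).
Unemployed = 80.07 + 33.60 = 113.67 thousand (jobless and actively searching, or on temporary layoff).
Labor force = 1,497.65 + 113.67 = 1,611.32 thousand.
Not in labor force = 138.67 + 306.28 = 444.95 thousand (those not working and not actively searching are outside the labor force).
Civilian working-age population = 1,611.32 + 444.95 = 2,056.27 thousand.
Unemployment rate = 113.67 / 1,611.32 = 7.05%.
Labor force participation rate = 1,611.32 / 2,056.27 = 78.36%.

Unemployment rate ≈ 7.05%; labor force participation rate ≈ 78.36%.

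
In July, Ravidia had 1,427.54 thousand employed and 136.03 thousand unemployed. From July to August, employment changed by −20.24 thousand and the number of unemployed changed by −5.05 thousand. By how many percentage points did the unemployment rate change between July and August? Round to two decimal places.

July: labor force = 1,427.54 + 136.03 = 1,563.57; u = 136.03/1,563.57 = 8.70%.
August: labor force = 1,407.30 + 130.98 = 1,538.28; u = 130.98/1,538.28 = 8.51%.
Change = 8.51% − 8.70% = −0.19 pp.

The unemployment rate changed by −0.19 percentage points.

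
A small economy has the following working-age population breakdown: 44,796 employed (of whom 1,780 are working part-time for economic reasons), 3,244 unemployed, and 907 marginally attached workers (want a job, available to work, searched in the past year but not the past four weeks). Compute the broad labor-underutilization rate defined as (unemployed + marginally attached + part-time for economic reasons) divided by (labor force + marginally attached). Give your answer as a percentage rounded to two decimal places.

Broad underutilization rate ≈ 12.12%.

Labor force = 44,796 + 3,244 = 48,040.
Numerator = 3,244 + 907 + 1,780 = 5,931.
Denominator = 48,040 + 907 = 48,947.
Broad rate = 5,931 / 48,947 = 12.12%.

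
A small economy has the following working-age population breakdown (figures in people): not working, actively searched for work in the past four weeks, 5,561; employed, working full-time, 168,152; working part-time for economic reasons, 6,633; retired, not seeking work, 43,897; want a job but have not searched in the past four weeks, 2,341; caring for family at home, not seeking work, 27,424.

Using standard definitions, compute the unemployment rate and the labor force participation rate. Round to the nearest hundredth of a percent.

Employed = 168,152 + 6,633 = 174,785 (anyone who worked, including part-time for economic reasons, counts as employed).
Unemployed = 5,561.
Labor force = 174,785 + 5,561 = 180,346.
Not in labor force = 43,897 + 2,341 + 27,424 = 73,662 (those not working and not actively searching are outside the labor force — including those who want a job but have given up searching).
Civilian working-age population = 180,346 + 73,662 = 254,008.
Unemployment rate = 5,561 / 180,346 = 3.08%.
Labor force participation rate = 180,346 / 254,008 = 71.00%.

Unemployment rate ≈ 3.08%; labor force participation rate ≈ 71.00%.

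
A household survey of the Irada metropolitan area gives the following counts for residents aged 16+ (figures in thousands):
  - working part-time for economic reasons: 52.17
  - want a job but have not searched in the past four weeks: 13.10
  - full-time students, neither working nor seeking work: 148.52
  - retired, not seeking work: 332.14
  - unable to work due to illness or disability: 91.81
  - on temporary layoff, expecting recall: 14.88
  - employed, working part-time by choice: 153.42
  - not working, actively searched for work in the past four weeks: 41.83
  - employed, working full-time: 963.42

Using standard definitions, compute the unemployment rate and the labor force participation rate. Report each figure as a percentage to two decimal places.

Employed = 52.17 + 153.42 + 963.42 = 1,169.01 thousand (anyone who worked, including part-time for economic reasons, counts as employed).
Unemployed = 14.88 + 41.83 = 56.71 thousand (jobless and actively searching, or on temporary layoff).
Labor force = 1,169.01 + 56.71 = 1,225.72 thousand.
Not in labor force = 13.10 + 148.52 + 332.14 + 91.81 = 585.57 thousand (those not working and not actively searching are outside the labor force — including those who want a job but have given up searching).
Civilian working-age population = 1,225.72 + 585.57 = 1,811.29 thousand.
Unemployment rate = 56.71 / 1,225.72 = 4.63%.
Labor force participation rate = 1,225.72 / 1,811.29 = 67.67%.

Unemployment rate ≈ 4.63%; labor force participation rate ≈ 67.67%.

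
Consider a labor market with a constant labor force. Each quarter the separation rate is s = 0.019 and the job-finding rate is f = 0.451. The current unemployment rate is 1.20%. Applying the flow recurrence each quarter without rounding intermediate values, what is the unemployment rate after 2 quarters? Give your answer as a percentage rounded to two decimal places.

Unemployment rate after two quarters ≈ 3.24%.

With a fixed labor force, u_{t+1} = u_t + s·(1−u_t) − f·u_t = u_t·(1−s−f) + s.
Here 1−s−f = 0.530 and s = 0.019.
u_1 = 0.012000 × 0.530 + 0.019 = 0.025360.
u_2 = 0.025360 × 0.530 + 0.019 = 0.032441.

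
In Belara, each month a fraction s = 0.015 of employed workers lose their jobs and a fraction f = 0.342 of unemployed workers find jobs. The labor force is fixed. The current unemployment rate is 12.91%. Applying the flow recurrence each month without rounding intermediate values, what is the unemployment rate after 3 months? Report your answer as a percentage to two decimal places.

Unemployment rate after three months ≈ 6.52%.

With a fixed labor force, u_{t+1} = u_t + s·(1−u_t) − f·u_t = u_t·(1−s−f) + s.
Here 1−s−f = 0.643 and s = 0.015.
u_1 = 0.129100 × 0.643 + 0.015 = 0.098011.
u_2 = 0.098011 × 0.643 + 0.015 = 0.078021.
u_3 = 0.078021 × 0.643 + 0.015 = 0.065168.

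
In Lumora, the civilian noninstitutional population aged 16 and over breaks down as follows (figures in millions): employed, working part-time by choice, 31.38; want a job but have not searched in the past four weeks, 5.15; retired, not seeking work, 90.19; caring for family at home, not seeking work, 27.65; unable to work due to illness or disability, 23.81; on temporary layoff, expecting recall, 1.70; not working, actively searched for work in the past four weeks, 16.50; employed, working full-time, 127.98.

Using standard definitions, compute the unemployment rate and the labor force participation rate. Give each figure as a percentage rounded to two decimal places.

Unemployment rate ≈ 10.25%; labor force participation rate ≈ 54.74%.

Employed = 31.38 + 127.98 = 159.36 million.
Unemployed = 1.70 + 16.50 = 18.20 million (jobless and actively searching, or on temporary layoff).
Labor force = 159.36 + 18.20 = 177.56 million.
Not in labor force = 5.15 + 90.19 + 27.65 + 23.81 = 146.80 million (those not working and not actively searching are outside the labor force — including those who want a job but have given up searching).
Civilian working-age population = 177.56 + 146.80 = 324.36 million.
Unemployment rate = 18.20 / 177.56 = 10.25%.
Labor force participation rate = 177.56 / 324.36 = 54.74%.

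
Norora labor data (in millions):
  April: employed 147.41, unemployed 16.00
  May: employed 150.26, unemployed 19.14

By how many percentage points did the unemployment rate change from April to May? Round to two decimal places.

April: labor force = 147.41 + 16.00 = 163.41; u = 16.00/163.41 = 9.79%.
May: labor force = 150.26 + 19.14 = 169.40; u = 19.14/169.40 = 11.30%.
Change = 11.30% − 9.79% = +1.51 pp.

The unemployment rate changed by +1.51 percentage points.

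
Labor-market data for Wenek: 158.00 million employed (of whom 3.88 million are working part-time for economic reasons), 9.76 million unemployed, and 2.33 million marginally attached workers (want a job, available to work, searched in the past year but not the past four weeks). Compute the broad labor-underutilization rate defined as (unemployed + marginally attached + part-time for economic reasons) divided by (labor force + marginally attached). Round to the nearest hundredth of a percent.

Labor force = 158.00 + 9.76 = 167.76 million.
Numerator = 9.76 + 2.33 + 3.88 = 15.97 million.
Denominator = 167.76 + 2.33 = 170.09 million.
Broad rate = 15.97 / 170.09 = 9.39%.

Broad underutilization rate ≈ 9.39%.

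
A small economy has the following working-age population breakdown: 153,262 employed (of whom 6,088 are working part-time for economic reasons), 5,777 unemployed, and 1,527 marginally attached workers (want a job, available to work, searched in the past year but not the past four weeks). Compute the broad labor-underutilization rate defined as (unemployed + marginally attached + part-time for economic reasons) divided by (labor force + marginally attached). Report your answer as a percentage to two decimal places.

Labor force = 153,262 + 5,777 = 159,039.
Numerator = 5,777 + 1,527 + 6,088 = 13,392.
Denominator = 159,039 + 1,527 = 160,566.
Broad rate = 13,392 / 160,566 = 8.34%.

Broad underutilization rate ≈ 8.34%.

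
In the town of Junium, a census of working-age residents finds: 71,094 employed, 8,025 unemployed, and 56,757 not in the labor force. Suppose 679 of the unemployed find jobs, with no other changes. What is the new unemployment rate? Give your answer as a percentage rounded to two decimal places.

Initially, labor force = 71,094 + 8,025 = 79,119, so u = 8,025/79,119 = 10.14%.
After the change, unemployed falls and employed rises by 679; labor force unchanged → E = 71,773, U = 7,346, labor force = 79,119.
New unemployment rate = 7,346 / 79,119 = 9.28%.

New unemployment rate ≈ 9.28%.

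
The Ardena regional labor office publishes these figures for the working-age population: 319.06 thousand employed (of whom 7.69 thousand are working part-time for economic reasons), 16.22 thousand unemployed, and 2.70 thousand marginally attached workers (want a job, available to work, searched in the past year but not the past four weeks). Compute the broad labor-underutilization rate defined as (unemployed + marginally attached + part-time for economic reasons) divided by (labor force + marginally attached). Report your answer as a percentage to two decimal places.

Labor force = 319.06 + 16.22 = 335.28 thousand.
Numerator = 16.22 + 2.70 + 7.69 = 26.61 thousand.
Denominator = 335.28 + 2.70 = 337.98 thousand.
Broad rate = 26.61 / 337.98 = 7.87%.

Broad underutilization rate ≈ 7.87%.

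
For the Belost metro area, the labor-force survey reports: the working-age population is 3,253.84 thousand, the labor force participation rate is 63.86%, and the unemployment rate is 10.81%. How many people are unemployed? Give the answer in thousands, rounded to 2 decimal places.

About 224.62 thousand are unemployed.

Labor force = 0.6386 × 3,253.84 = 2,077.90 thousand.
Unemployed = 0.1081 × 2,077.90 ≈ 224.62 thousand.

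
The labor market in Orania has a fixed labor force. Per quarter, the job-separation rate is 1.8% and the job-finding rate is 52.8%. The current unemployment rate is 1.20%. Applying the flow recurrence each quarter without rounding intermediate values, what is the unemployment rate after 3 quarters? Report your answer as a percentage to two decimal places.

Unemployment rate after three quarters ≈ 3.10%.

With a fixed labor force, u_{t+1} = u_t + s·(1−u_t) − f·u_t = u_t·(1−s−f) + s.
Here 1−s−f = 0.454 and s = 0.018.
u_1 = 0.012000 × 0.454 + 0.018 = 0.023448.
u_2 = 0.023448 × 0.454 + 0.018 = 0.028645.
u_3 = 0.028645 × 0.454 + 0.018 = 0.031005.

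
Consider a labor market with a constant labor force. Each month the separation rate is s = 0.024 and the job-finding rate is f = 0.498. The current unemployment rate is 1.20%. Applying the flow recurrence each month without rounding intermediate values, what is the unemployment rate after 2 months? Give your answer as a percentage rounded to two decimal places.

With a fixed labor force, u_{t+1} = u_t + s·(1−u_t) − f·u_t = u_t·(1−s−f) + s.
Here 1−s−f = 0.478 and s = 0.024.
u_1 = 0.012000 × 0.478 + 0.024 = 0.029736.
u_2 = 0.029736 × 0.478 + 0.024 = 0.038214.

Unemployment rate after two months ≈ 3.82%.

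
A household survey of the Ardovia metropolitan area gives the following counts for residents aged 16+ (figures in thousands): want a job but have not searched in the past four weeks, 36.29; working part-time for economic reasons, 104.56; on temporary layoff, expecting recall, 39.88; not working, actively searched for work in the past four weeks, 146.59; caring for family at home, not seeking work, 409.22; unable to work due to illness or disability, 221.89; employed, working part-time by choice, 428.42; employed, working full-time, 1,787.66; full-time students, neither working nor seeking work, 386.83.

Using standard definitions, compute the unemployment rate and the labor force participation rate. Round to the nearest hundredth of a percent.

Employed = 104.56 + 428.42 + 1,787.66 = 2,320.64 thousand (anyone who worked, including part-time for economic reasons, counts as employed).
Unemployed = 39.88 + 146.59 = 186.47 thousand (jobless and actively searching, or on temporary layoff).
Labor force = 2,320.64 + 186.47 = 2,507.11 thousand.
Not in labor force = 36.29 + 409.22 + 221.89 + 386.83 = 1,054.23 thousand (those not working and not actively searching are outside the labor force — including those who want a job but have given up searching).
Civilian working-age population = 2,507.11 + 1,054.23 = 3,561.34 thousand.
Unemployment rate = 186.47 / 2,507.11 = 7.44%.
Labor force participation rate = 2,507.11 / 3,561.34 = 70.40%.

Unemployment rate ≈ 7.44%; labor force participation rate ≈ 70.40%.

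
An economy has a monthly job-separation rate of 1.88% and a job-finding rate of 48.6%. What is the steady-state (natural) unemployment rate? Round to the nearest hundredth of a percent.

At steady state the flows balance: s·E = f·U, so U/(E+U) = s/(s+f).
u* = 1.88 / (1.88 + 48.6) = 1.88 / 50.48 = 3.72%.

Steady-state unemployment rate ≈ 3.72%.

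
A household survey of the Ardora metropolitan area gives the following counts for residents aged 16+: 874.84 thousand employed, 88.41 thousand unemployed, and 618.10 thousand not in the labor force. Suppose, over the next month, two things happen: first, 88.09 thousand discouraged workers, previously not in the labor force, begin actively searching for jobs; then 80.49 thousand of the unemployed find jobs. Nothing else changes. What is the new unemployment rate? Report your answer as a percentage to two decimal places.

New unemployment rate ≈ 9.13%.

Initially, labor force = 874.84 + 88.41 = 963.25 thousand, so u = 88.41/963.25 = 9.18%.
After the first change, unemployed and labor force both rise by 88.09 → E = 874.84, U = 176.50, labor force = 1,051.34 thousand.
After the second change, unemployed falls and employed rises by 80.49; labor force unchanged → E = 955.33, U = 96.01, labor force = 1,051.34 thousand.
New unemployment rate = 96.01 / 1,051.34 = 9.13%.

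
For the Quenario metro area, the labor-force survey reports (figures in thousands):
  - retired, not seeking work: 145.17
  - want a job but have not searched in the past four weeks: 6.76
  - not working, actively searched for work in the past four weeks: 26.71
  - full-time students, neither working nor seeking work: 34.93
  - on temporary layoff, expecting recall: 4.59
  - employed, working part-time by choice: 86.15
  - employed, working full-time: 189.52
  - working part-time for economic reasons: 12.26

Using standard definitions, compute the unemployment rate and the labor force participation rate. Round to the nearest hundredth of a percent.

Unemployment rate ≈ 9.80%; labor force participation rate ≈ 63.08%.

Employed = 86.15 + 189.52 + 12.26 = 287.93 thousand (anyone who worked, including part-time for economic reasons, counts as employed).
Unemployed = 26.71 + 4.59 = 31.30 thousand (jobless and actively searching, or on temporary layoff).
Labor force = 287.93 + 31.30 = 319.23 thousand.
Not in labor force = 145.17 + 6.76 + 34.93 = 186.86 thousand (those not working and not actively searching are outside the labor force — including those who want a job but have given up searching).
Civilian working-age population = 319.23 + 186.86 = 506.09 thousand.
Unemployment rate = 31.30 / 319.23 = 9.80%.
Labor force participation rate = 319.23 / 506.09 = 63.08%.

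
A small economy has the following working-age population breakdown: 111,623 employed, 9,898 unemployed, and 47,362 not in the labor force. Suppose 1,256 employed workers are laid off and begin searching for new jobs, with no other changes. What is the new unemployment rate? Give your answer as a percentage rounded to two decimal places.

Initially, labor force = 111,623 + 9,898 = 121,521, so u = 9,898/121,521 = 8.15%.
After the change, employed falls and unemployed rises by 1,256; labor force unchanged → E = 110,367, U = 11,154, labor force = 121,521.
New unemployment rate = 11,154 / 121,521 = 9.18%.

New unemployment rate ≈ 9.18%.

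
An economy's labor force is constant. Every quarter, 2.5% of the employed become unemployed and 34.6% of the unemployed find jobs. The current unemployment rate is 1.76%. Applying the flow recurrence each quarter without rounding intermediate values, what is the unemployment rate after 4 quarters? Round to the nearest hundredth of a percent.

Unemployment rate after four quarters ≈ 5.96%.

With a fixed labor force, u_{t+1} = u_t + s·(1−u_t) − f·u_t = u_t·(1−s−f) + s.
Here 1−s−f = 0.629 and s = 0.025.
u_1 = 0.017600 × 0.629 + 0.025 = 0.036070.
u_2 = 0.036070 × 0.629 + 0.025 = 0.047688.
u_3 = 0.047688 × 0.629 + 0.025 = 0.054996.
u_4 = 0.054996 × 0.629 + 0.025 = 0.059592.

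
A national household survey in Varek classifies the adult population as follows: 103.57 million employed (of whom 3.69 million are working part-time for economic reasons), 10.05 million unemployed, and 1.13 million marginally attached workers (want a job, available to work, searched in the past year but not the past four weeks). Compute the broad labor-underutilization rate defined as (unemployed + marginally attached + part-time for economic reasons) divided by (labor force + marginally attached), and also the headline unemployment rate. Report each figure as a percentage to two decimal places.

Broad underutilization rate ≈ 12.96%; headline unemployment rate ≈ 8.85%.

Labor force = 103.57 + 10.05 = 113.62 million.
Numerator = 10.05 + 1.13 + 3.69 = 14.87 million.
Denominator = 113.62 + 1.13 = 114.75 million.
Broad rate = 14.87 / 114.75 = 12.96%.
Headline unemployment rate = 10.05 / 113.62 = 8.85%.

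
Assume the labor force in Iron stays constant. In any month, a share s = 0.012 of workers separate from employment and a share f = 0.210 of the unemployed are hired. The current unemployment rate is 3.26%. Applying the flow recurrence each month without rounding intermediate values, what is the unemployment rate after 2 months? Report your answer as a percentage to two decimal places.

Unemployment rate after two months ≈ 4.11%.

With a fixed labor force, u_{t+1} = u_t + s·(1−u_t) − f·u_t = u_t·(1−s−f) + s.
Here 1−s−f = 0.778 and s = 0.012.
u_1 = 0.032600 × 0.778 + 0.012 = 0.037363.
u_2 = 0.037363 × 0.778 + 0.012 = 0.041068.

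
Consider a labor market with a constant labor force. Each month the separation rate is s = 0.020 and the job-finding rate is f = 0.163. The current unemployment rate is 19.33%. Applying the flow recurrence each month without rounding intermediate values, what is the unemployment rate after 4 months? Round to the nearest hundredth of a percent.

With a fixed labor force, u_{t+1} = u_t + s·(1−u_t) − f·u_t = u_t·(1−s−f) + s.
Here 1−s−f = 0.817 and s = 0.020.
u_1 = 0.193300 × 0.817 + 0.020 = 0.177926.
u_2 = 0.177926 × 0.817 + 0.020 = 0.165366.
u_3 = 0.165366 × 0.817 + 0.020 = 0.155104.
u_4 = 0.155104 × 0.817 + 0.020 = 0.146720.

Unemployment rate after four months ≈ 14.67%.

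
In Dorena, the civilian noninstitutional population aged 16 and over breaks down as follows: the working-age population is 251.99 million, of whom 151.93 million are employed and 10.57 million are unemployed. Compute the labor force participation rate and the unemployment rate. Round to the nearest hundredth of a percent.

Labor force participation rate ≈ 64.49%; unemployment rate ≈ 6.50%.

Labor force = employed + unemployed = 151.93 + 10.57 = 162.50 million.
Unemployment rate = 10.57 / 162.50 = 6.50%.
Labor force participation rate = 162.50 / 251.99 = 64.49%.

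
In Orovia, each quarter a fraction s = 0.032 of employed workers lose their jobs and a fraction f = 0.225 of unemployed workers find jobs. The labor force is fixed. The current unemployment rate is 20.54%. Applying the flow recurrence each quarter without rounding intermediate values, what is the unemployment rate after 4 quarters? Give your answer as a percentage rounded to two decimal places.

With a fixed labor force, u_{t+1} = u_t + s·(1−u_t) − f·u_t = u_t·(1−s−f) + s.
Here 1−s−f = 0.743 and s = 0.032.
u_1 = 0.205400 × 0.743 + 0.032 = 0.184612.
u_2 = 0.184612 × 0.743 + 0.032 = 0.169167.
u_3 = 0.169167 × 0.743 + 0.032 = 0.157691.
u_4 = 0.157691 × 0.743 + 0.032 = 0.149164.

Unemployment rate after four quarters ≈ 14.92%.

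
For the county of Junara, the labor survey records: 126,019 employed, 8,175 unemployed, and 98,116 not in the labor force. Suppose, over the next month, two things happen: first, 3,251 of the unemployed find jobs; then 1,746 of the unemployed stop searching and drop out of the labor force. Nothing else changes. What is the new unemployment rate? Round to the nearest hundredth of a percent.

New unemployment rate ≈ 2.40%.

Initially, labor force = 126,019 + 8,175 = 134,194, so u = 8,175/134,194 = 6.09%.
After the first change, unemployed falls and employed rises by 3,251; labor force unchanged → E = 129,270, U = 4,924, labor force = 134,194.
After the second change, unemployed and labor force both fall by 1,746 → E = 129,270, U = 3,178, labor force = 132,448.
New unemployment rate = 3,178 / 132,448 = 2.40%.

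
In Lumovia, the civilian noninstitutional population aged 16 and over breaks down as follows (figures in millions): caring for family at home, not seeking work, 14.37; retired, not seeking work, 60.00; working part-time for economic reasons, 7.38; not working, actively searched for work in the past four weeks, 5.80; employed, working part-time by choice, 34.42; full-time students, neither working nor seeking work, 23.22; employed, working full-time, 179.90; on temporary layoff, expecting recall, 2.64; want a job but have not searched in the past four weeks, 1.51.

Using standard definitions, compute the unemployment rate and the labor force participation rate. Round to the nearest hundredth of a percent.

Employed = 7.38 + 34.42 + 179.90 = 221.70 million (anyone who worked, including part-time for economic reasons, counts as employed).
Unemployed = 5.80 + 2.64 = 8.44 million (jobless and actively searching, or on temporary layoff).
Labor force = 221.70 + 8.44 = 230.14 million.
Not in labor force = 14.37 + 60.00 + 23.22 + 1.51 = 99.10 million (those not working and not actively searching are outside the labor force — including those who want a job but have given up searching).
Civilian working-age population = 230.14 + 99.10 = 329.24 million.
Unemployment rate = 8.44 / 230.14 = 3.67%.
Labor force participation rate = 230.14 / 329.24 = 69.90%.

Unemployment rate ≈ 3.67%; labor force participation rate ≈ 69.90%.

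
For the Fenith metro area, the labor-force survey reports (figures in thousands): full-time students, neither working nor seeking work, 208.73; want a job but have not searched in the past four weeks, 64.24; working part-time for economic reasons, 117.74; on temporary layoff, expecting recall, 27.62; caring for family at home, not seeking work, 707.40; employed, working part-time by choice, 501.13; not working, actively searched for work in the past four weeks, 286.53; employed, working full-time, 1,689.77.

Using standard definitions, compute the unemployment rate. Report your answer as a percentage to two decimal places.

Employed = 117.74 + 501.13 + 1,689.77 = 2,308.64 thousand (anyone who worked, including part-time for economic reasons, counts as employed).
Unemployed = 27.62 + 286.53 = 314.15 thousand (jobless and actively searching, or on temporary layoff).
Labor force = 2,308.64 + 314.15 = 2,622.79 thousand.
Unemployment rate = 314.15 / 2,622.79 = 11.98%.

Unemployment rate ≈ 11.98%.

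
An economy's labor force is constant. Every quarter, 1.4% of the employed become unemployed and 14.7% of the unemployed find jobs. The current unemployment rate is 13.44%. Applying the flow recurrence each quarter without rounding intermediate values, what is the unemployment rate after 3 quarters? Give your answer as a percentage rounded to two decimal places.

With a fixed labor force, u_{t+1} = u_t + s·(1−u_t) − f·u_t = u_t·(1−s−f) + s.
Here 1−s−f = 0.839 and s = 0.014.
u_1 = 0.134400 × 0.839 + 0.014 = 0.126762.
u_2 = 0.126762 × 0.839 + 0.014 = 0.120353.
u_3 = 0.120353 × 0.839 + 0.014 = 0.114976.

Unemployment rate after three quarters ≈ 11.50%.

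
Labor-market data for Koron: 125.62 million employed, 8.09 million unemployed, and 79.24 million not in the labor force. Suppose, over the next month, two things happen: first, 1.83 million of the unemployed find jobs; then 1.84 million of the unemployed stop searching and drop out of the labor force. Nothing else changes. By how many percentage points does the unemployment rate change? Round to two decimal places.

Initially, labor force = 125.62 + 8.09 = 133.71 million, so u = 8.09/133.71 = 6.05%.
After the first change, unemployed falls and employed rises by 1.83; labor force unchanged → E = 127.45, U = 6.26, labor force = 133.71 million.
After the second change, unemployed and labor force both fall by 1.84 → E = 127.45, U = 4.42, labor force = 131.87 million.
New unemployment rate = 4.42 / 131.87 = 3.35%.
Change = 3.35% − 6.05% = −2.70 percentage points.

The unemployment rate changes by −2.70 percentage points.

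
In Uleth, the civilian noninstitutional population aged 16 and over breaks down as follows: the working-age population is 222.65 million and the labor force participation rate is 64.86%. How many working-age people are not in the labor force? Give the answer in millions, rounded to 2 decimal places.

Share not in the labor force = 1 − 0.6486 = 0.3514.
Not in labor force = 0.3514 × 222.65 ≈ 78.24 million.

About 78.24 million are not in the labor force.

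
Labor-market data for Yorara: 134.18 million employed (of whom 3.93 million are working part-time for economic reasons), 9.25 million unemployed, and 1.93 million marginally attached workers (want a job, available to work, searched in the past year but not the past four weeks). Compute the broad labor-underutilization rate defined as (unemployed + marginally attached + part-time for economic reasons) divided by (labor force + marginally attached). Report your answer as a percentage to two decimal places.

Broad underutilization rate ≈ 10.39%.

Labor force = 134.18 + 9.25 = 143.43 million.
Numerator = 9.25 + 1.93 + 3.93 = 15.11 million.
Denominator = 143.43 + 1.93 = 145.36 million.
Broad rate = 15.11 / 145.36 = 10.39%.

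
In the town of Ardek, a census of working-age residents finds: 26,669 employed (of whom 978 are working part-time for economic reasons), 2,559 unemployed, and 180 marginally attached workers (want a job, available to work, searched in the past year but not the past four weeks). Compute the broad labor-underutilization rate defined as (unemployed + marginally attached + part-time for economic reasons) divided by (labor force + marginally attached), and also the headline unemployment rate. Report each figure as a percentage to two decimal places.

Labor force = 26,669 + 2,559 = 29,228.
Numerator = 2,559 + 180 + 978 = 3,717.
Denominator = 29,228 + 180 = 29,408.
Broad rate = 3,717 / 29,408 = 12.64%.
Headline unemployment rate = 2,559 / 29,228 = 8.76%.

Broad underutilization rate ≈ 12.64%; headline unemployment rate ≈ 8.76%.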